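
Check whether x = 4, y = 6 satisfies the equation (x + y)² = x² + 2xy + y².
Substituting x = 4, y = 6:

LHS = (4 + 6)² = 100
RHS = 4² + 2·4·6 + 6² = 100

LHS = RHS, so the equation holds at this point.

Answer: Holds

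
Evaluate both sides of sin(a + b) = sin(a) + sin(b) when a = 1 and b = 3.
LHS = sin(1 + 3) = sin(4) ≈ -0.7568
RHS = sin(1) + sin(3) ≈ 0.9826

LHS ≠ RHS (they differ by about 1.739), so the equation does not hold here.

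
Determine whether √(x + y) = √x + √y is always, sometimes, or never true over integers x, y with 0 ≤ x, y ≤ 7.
It holds at (x, y) = (2, 0) (both sides equal √(2) ≈ 1.414), but fails at (x, y) = (7, 6) (LHS = √(13) ≈ 3.606, RHS = √(6) + √(7) ≈ 5.095).

Answer: Sometimes true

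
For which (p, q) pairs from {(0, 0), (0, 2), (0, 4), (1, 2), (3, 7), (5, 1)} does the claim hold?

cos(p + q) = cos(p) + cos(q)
Testing each pair:
(0, 0): LHS = 1, RHS = 2 → fails
(0, 2): LHS = cos(2) ≈ -0.4161, RHS = cos(2) + 1 ≈ 0.5839 → fails
(0, 4): LHS = cos(4) ≈ -0.6536, RHS = cos(4) + 1 ≈ 0.3464 → fails
(1, 2): LHS = cos(3) ≈ -0.99, RHS = cos(2) + cos(1) ≈ 0.1242 → fails
(3, 7): LHS = cos(10) ≈ -0.8391, RHS = cos(3) + cos(7) ≈ -0.2361 → fails
(5, 1): LHS = cos(6) ≈ 0.9602, RHS = cos(5) + cos(1) ≈ 0.824 → fails

No pair satisfies the claim.

Answer: None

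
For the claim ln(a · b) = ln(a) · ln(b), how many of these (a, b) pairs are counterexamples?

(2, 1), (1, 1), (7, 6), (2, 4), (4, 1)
Testing each pair:
(2, 1): LHS = ln(2) ≈ 0.6931, RHS = 0 → counterexample
(1, 1): LHS = 0, RHS = 0 → satisfies claim
(7, 6): LHS = ln(42) ≈ 3.738, RHS = ln(6)·ln(7) ≈ 3.487 → counterexample
(2, 4): LHS = ln(8) ≈ 2.079, RHS = ln(2)·ln(4) ≈ 0.9609 → counterexample
(4, 1): LHS = ln(4) ≈ 1.386, RHS = 0 → counterexample

That makes 4 counterexamples.

Answer: 4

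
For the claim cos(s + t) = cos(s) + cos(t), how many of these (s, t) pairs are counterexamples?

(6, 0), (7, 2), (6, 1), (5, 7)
Testing each pair:
(6, 0): LHS = cos(6) ≈ 0.9602, RHS = cos(6) + 1 ≈ 1.96 → counterexample
(7, 2): LHS = cos(9) ≈ -0.9111, RHS = cos(2) + cos(7) ≈ 0.3378 → counterexample
(6, 1): LHS = cos(7) ≈ 0.7539, RHS = cos(1) + cos(6) ≈ 1.5 → counterexample
(5, 7): LHS = cos(12) ≈ 0.8439, RHS = cos(5) + cos(7) ≈ 1.038 → counterexample

That makes 4 counterexamples.

Answer: 4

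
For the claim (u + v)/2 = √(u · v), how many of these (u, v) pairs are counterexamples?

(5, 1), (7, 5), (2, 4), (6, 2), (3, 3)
Testing each pair:
(5, 1): LHS = 3, RHS = √(5) ≈ 2.236 → counterexample
(7, 5): LHS = 6, RHS = √(35) ≈ 5.916 → counterexample
(2, 4): LHS = 3, RHS = 2·√(2) ≈ 2.828 → counterexample
(6, 2): LHS = 4, RHS = 2·√(3) ≈ 3.464 → counterexample
(3, 3): LHS = 3, RHS = 3 → satisfies claim

That makes 4 counterexamples.

Answer: 4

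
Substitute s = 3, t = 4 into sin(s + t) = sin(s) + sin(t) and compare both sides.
LHS = sin(3 + 4) = sin(7) ≈ 0.657
RHS = sin(3) + sin(4) ≈ -0.6157

LHS ≠ RHS (they differ by about 1.273), so the equation does not hold here.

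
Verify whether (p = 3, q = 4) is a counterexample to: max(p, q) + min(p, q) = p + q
Substituting p = 3, q = 4:
LHS = max(3, 4) + min(3, 4) = 7
RHS = 3 + 4 = 7

The sides agree, so this pair does not disprove the claim.

Answer: No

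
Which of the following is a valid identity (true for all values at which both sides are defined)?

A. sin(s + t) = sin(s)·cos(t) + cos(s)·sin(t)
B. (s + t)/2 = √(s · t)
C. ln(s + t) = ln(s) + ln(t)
A

A: holds — e.g. at (3, 7), both sides equal sin(10) ≈ -0.544.
B: fails at (1, 3) — LHS = 2, RHS = √(3) ≈ 1.732.
C: fails at (4, 5) — LHS = ln(9) ≈ 2.197, RHS = ln(4) + ln(5) ≈ 2.996.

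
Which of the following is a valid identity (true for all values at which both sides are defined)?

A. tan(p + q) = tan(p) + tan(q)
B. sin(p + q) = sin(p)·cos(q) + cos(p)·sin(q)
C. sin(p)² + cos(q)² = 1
A: fails at (5, 5) — LHS = tan(10) ≈ 0.6484, RHS = 2·tan(5) ≈ -6.761.
B: holds — e.g. at (2, 5), both sides equal sin(7) ≈ 0.657.
C: fails at (2, 3) — LHS = sin(2)² + cos(3)² ≈ 1.807, RHS = 1.

Answer: B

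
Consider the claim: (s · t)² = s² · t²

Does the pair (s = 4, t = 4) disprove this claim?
Substituting s = 4, t = 4:
LHS = (4 · 4)² = 256
RHS = 4² · 4² = 256

The sides agree, so this pair does not disprove the claim.

Answer: No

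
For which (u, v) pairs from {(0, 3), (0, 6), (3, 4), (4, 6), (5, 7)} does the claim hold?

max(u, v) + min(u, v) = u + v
All pairs

Testing each pair:
(0, 3): LHS = 3, RHS = 3 → holds
(0, 6): LHS = 6, RHS = 6 → holds
(3, 4): LHS = 7, RHS = 7 → holds
(4, 6): LHS = 10, RHS = 10 → holds
(5, 7): LHS = 12, RHS = 12 → holds

Every pair satisfies the claim.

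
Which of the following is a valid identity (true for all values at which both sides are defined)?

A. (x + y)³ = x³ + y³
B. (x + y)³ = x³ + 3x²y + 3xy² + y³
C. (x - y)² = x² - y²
B

A: fails at (2, 3) — LHS = 125, RHS = 35.
B: holds — e.g. at (1, 4), both sides equal 125.
C: fails at (3, 5) — LHS = 4, RHS = -16.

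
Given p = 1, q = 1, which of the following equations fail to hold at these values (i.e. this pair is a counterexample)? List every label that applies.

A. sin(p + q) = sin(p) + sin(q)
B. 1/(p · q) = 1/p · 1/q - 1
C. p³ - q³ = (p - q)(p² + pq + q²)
A, B

Evaluating each claim at the given values:
A. LHS = sin(2) ≈ 0.9093, RHS = 2·sin(1) ≈ 1.683 → fails here (LHS ≠ RHS)
B. LHS = 1, RHS = 0 → fails here (LHS ≠ RHS)
C. LHS = 0, RHS = 0 → holds here (LHS = RHS)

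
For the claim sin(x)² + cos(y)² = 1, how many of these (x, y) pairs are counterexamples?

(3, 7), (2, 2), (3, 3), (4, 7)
Testing each pair:
(3, 7): LHS = sin(3)² + cos(7)² ≈ 0.5883, RHS = 1 → counterexample
(2, 2): LHS = cos(2)² + sin(2)² = 1, RHS = 1 → satisfies claim
(3, 3): LHS = sin(3)² + cos(3)² = 1, RHS = 1 → satisfies claim
(4, 7): LHS = cos(7)² + sin(4)² ≈ 1.141, RHS = 1 → counterexample

That makes 2 counterexamples.

Answer: 2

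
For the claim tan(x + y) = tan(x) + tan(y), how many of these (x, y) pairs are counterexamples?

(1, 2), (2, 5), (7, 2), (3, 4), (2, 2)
5

Testing each pair:
(1, 2): LHS = tan(3) ≈ -0.1425, RHS = tan(2) + tan(1) ≈ -0.6276 → counterexample
(2, 5): LHS = tan(7) ≈ 0.8714, RHS = tan(5) + tan(2) ≈ -5.566 → counterexample
(7, 2): LHS = tan(9) ≈ -0.4523, RHS = tan(2) + tan(7) ≈ -1.314 → counterexample
(3, 4): LHS = tan(7) ≈ 0.8714, RHS = tan(3) + tan(4) ≈ 1.015 → counterexample
(2, 2): LHS = tan(4) ≈ 1.158, RHS = 2·tan(2) ≈ -4.37 → counterexample

That makes 5 counterexamples.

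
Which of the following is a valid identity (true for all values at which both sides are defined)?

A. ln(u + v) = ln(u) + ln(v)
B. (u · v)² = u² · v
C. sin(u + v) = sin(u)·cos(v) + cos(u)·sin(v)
C

A: fails at (5, 8) — LHS = ln(13) ≈ 2.565, RHS = ln(5) + ln(8) ≈ 3.689.
B: fails at (2, 2) — LHS = 16, RHS = 8.
C: holds — e.g. at (6, 7), both sides equal sin(13) ≈ 0.4202.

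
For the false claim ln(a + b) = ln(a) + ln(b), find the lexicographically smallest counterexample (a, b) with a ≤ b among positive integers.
(a, b) = (1, 1)

Substituting (1, 1) into the claim:
LHS = ln(1 + 1) = ln(2) ≈ 0.6931
RHS = ln(1) + ln(1) = 0

Since LHS ≠ RHS, this pair disproves the claim, and no lexicographically smaller pair (a ≤ b, positive integers) does.

For instance (2, 5) is also a counterexample (LHS = ln(7) ≈ 1.946, RHS = ln(2) + ln(5) ≈ 2.303), but it's lexicographically larger.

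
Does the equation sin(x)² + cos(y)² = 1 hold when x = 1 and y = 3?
Substituting x = 1, y = 3:

LHS = sin(1)² + cos(3)² ≈ 1.688
RHS = 1

LHS ≠ RHS, so the equation does not hold at this point.

Answer: Fails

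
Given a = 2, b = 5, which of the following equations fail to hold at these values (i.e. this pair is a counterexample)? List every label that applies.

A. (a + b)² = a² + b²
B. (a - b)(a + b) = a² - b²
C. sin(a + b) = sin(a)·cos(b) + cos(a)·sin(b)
Evaluating each claim at the given values:
A. LHS = 49, RHS = 29 → fails here (LHS ≠ RHS)
B. LHS = -21, RHS = -21 → holds here (LHS = RHS)
C. LHS = sin(7) ≈ 0.657, RHS = sin(2)·cos(5) + sin(5)·cos(2) ≈ 0.657 → holds here (LHS = RHS)

Answer: A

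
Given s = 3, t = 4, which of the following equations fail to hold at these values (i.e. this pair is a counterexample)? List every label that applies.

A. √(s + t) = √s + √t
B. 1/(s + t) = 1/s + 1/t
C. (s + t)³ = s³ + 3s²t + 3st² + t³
A, B

Evaluating each claim at the given values:
A. LHS = √(7) ≈ 2.646, RHS = √(3) + 2 ≈ 3.732 → fails here (LHS ≠ RHS)
B. LHS = 1/7, RHS = 7/12 → fails here (LHS ≠ RHS)
C. LHS = 343, RHS = 343 → holds here (LHS = RHS)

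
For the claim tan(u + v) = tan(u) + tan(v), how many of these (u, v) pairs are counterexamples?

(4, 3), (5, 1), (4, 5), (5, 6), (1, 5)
Testing each pair:
(4, 3): LHS = tan(7) ≈ 0.8714, RHS = tan(3) + tan(4) ≈ 1.015 → counterexample
(5, 1): LHS = tan(6) ≈ -0.291, RHS = tan(5) + tan(1) ≈ -1.823 → counterexample
(4, 5): LHS = tan(9) ≈ -0.4523, RHS = tan(5) + tan(4) ≈ -2.223 → counterexample
(5, 6): LHS = tan(11) ≈ -226, RHS = tan(5) + tan(6) ≈ -3.672 → counterexample
(1, 5): LHS = tan(6) ≈ -0.291, RHS = tan(5) + tan(1) ≈ -1.823 → counterexample

That makes 5 counterexamples.

Answer: 5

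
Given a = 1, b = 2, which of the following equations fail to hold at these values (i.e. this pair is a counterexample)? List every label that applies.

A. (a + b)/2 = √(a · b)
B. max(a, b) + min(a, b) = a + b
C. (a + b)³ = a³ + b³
Evaluating each claim at the given values:
A. LHS = 3/2, RHS = √(2) ≈ 1.414 → fails here (LHS ≠ RHS)
B. LHS = 3, RHS = 3 → holds here (LHS = RHS)
C. LHS = 27, RHS = 9 → fails here (LHS ≠ RHS)

Answer: A, C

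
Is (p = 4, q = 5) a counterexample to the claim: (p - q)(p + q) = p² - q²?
No

Substituting p = 4, q = 5:
LHS = (4 - 5)(4 + 5) = -9
RHS = 4² - 5² = -9

The sides agree, so this pair does not disprove the claim.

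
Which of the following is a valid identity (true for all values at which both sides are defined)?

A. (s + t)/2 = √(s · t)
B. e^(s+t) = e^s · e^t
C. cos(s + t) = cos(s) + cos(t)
A: fails at (2, 3) — LHS = 5/2, RHS = √(6) ≈ 2.449.
B: holds — e.g. at (2, 2), both sides equal e^4 ≈ 54.6.
C: fails at (1, 5) — LHS = cos(6) ≈ 0.9602, RHS = cos(5) + cos(1) ≈ 0.824.

Answer: B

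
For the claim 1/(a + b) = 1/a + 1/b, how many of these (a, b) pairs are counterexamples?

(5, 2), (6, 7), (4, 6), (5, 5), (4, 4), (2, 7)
Testing each pair:
(5, 2): LHS = 1/7, RHS = 7/10 → counterexample
(6, 7): LHS = 1/13, RHS = 13/42 → counterexample
(4, 6): LHS = 1/10, RHS = 5/12 → counterexample
(5, 5): LHS = 1/10, RHS = 2/5 → counterexample
(4, 4): LHS = 1/8, RHS = 1/2 → counterexample
(2, 7): LHS = 1/9, RHS = 9/14 → counterexample

That makes 6 counterexamples.

Answer: 6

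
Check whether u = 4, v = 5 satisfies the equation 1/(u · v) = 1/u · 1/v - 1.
Substituting u = 4, v = 5:

LHS = 1/(4 · 5) = 1/20
RHS = 1/4 · 1/5 - 1 = -19/20

LHS ≠ RHS, so the equation does not hold at this point.

Answer: Fails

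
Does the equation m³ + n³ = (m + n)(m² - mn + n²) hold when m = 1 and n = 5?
Substituting m = 1, n = 5:

LHS = 1³ + 5³ = 126
RHS = (1 + 5)(1² - 1·5 + 5²) = 126

LHS = RHS, so the equation holds at this point.

Answer: Holds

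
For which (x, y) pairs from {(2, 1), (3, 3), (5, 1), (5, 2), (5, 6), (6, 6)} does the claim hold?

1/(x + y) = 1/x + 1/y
None

Testing each pair:
(2, 1): LHS = 1/3, RHS = 3/2 → fails
(3, 3): LHS = 1/6, RHS = 2/3 → fails
(5, 1): LHS = 1/6, RHS = 6/5 → fails
(5, 2): LHS = 1/7, RHS = 7/10 → fails
(5, 6): LHS = 1/11, RHS = 11/30 → fails
(6, 6): LHS = 1/12, RHS = 1/3 → fails

No pair satisfies the claim.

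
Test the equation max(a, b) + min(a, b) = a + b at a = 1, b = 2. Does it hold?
Substituting a = 1, b = 2:

LHS = max(1, 2) + min(1, 2) = 3
RHS = 1 + 2 = 3

LHS = RHS, so the equation holds at this point.

Answer: Holds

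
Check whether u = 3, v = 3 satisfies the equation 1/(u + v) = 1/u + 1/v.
Fails

Substituting u = 3, v = 3:

LHS = 1/(3 + 3) = 1/6
RHS = 1/3 + 1/3 = 2/3

LHS ≠ RHS, so the equation does not hold at this point.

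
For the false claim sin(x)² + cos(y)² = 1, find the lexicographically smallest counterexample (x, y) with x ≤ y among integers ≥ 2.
(x, y) = (2, 3)

Substituting (2, 3) into the claim:
LHS = sin(2)² + cos(3)² ≈ 1.807
RHS = 1

Since LHS ≠ RHS, this pair disproves the claim, and no lexicographically smaller pair (x ≤ y, integers ≥ 2) does.

For instance (4, 8) is also a counterexample (LHS = cos(8)² + sin(4)² ≈ 0.5939, RHS = 1), but it's lexicographically larger.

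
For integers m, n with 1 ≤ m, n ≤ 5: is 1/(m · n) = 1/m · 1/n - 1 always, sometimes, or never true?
Never true

The claim fails for every pair in the range. For instance at (m, n) = (1, 2): LHS = 1/2, RHS = -1/2.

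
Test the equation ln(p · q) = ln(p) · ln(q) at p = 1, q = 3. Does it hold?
Fails

Substituting p = 1, q = 3:

LHS = ln(1 · 3) = ln(3) ≈ 1.099
RHS = ln(1) · ln(3) = 0

LHS ≠ RHS, so the equation does not hold at this point.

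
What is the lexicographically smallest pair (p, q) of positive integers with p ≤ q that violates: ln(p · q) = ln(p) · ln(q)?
Substituting (1, 2) into the claim:
LHS = ln(1 · 2) = ln(2) ≈ 0.6931
RHS = ln(1) · ln(2) = 0

Since LHS ≠ RHS, this pair disproves the claim, and no lexicographically smaller pair (p ≤ q, positive integers) does.

For instance (3, 8) is also a counterexample (LHS = ln(24) ≈ 3.178, RHS = ln(3)·ln(8) ≈ 2.285), but it's lexicographically larger.

Answer: (p, q) = (1, 2)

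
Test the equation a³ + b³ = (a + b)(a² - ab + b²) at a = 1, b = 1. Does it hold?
Substituting a = 1, b = 1:

LHS = 1³ + 1³ = 2
RHS = (1 + 1)(1² - 1·1 + 1²) = 2

LHS = RHS, so the equation holds at this point.

Answer: Holds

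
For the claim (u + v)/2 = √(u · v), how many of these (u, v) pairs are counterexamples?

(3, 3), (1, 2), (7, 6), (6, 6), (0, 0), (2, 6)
Testing each pair:
(3, 3): LHS = 3, RHS = 3 → satisfies claim
(1, 2): LHS = 3/2, RHS = √(2) ≈ 1.414 → counterexample
(7, 6): LHS = 13/2, RHS = √(42) ≈ 6.481 → counterexample
(6, 6): LHS = 6, RHS = 6 → satisfies claim
(0, 0): LHS = 0, RHS = 0 → satisfies claim
(2, 6): LHS = 4, RHS = 2·√(3) ≈ 3.464 → counterexample

That makes 3 counterexamples.

Answer: 3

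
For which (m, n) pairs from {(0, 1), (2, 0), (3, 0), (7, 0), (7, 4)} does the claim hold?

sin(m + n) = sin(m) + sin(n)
(0, 1), (2, 0), (3, 0), (7, 0)

Testing each pair:
(0, 1): LHS = sin(1) ≈ 0.8415, RHS = sin(1) ≈ 0.8415 → holds
(2, 0): LHS = sin(2) ≈ 0.9093, RHS = sin(2) ≈ 0.9093 → holds
(3, 0): LHS = sin(3) ≈ 0.1411, RHS = sin(3) ≈ 0.1411 → holds
(7, 0): LHS = sin(7) ≈ 0.657, RHS = sin(7) ≈ 0.657 → holds
(7, 4): LHS = sin(11) ≈ -1, RHS = sin(4) + sin(7) ≈ -0.09982 → fails

4 of 5 pairs satisfy the claim.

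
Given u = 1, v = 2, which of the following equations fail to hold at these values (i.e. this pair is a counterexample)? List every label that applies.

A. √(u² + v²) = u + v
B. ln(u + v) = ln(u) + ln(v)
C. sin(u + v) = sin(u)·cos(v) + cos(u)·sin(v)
A, B

Evaluating each claim at the given values:
A. LHS = √(5) ≈ 2.236, RHS = 3 → fails here (LHS ≠ RHS)
B. LHS = ln(3) ≈ 1.099, RHS = ln(2) ≈ 0.6931 → fails here (LHS ≠ RHS)
C. LHS = sin(3) ≈ 0.1411, RHS = sin(1)·cos(2) + sin(2)·cos(1) ≈ 0.1411 → holds here (LHS = RHS)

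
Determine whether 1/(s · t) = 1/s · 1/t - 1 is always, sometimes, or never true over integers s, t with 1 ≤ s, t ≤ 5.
Never true

The claim fails for every pair in the range. For instance at (s, t) = (4, 4): LHS = 1/16, RHS = -15/16.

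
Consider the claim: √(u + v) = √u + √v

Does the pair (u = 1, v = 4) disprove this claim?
Substituting u = 1, v = 4:
LHS = √(1 + 4) = √(5) ≈ 2.236
RHS = √1 + √4 = 3

Since LHS ≠ RHS, this pair disproves the claim.

Answer: Yes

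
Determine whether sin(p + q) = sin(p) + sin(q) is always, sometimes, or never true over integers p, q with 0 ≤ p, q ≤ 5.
It holds at (p, q) = (0, 0) (both sides equal 0), but fails at (p, q) = (5, 4) (LHS = sin(9) ≈ 0.4121, RHS = sin(5) + sin(4) ≈ -1.716).

Answer: Sometimes true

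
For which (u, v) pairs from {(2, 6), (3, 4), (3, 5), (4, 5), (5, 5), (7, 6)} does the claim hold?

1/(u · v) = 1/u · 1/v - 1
Testing each pair:
(2, 6): LHS = 1/12, RHS = -11/12 → fails
(3, 4): LHS = 1/12, RHS = -11/12 → fails
(3, 5): LHS = 1/15, RHS = -14/15 → fails
(4, 5): LHS = 1/20, RHS = -19/20 → fails
(5, 5): LHS = 1/25, RHS = -24/25 → fails
(7, 6): LHS = 1/42, RHS = -41/42 → fails

No pair satisfies the claim.

Answer: None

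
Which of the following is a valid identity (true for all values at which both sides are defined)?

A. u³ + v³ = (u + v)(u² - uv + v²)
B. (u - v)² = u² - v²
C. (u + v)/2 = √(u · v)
A

A: holds — e.g. at (6, 7), both sides equal 559.
B: fails at (4, 6) — LHS = 4, RHS = -20.
C: fails at (6, 7) — LHS = 13/2, RHS = √(42) ≈ 6.481.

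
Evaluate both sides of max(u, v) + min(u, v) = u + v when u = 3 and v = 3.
LHS = max(3, 3) + min(3, 3) = 6
RHS = 3 + 3 = 6

LHS = RHS: the two sides agree.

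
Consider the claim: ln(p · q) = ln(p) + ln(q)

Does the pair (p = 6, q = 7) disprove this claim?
Substituting p = 6, q = 7:
LHS = ln(6 · 7) = ln(42) ≈ 3.738
RHS = ln(6) + ln(7) ≈ 3.738

The sides agree, so this pair does not disprove the claim.

Answer: No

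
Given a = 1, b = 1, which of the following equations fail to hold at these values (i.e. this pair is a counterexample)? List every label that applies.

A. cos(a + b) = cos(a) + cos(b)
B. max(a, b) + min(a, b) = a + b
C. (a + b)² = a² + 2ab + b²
A

Evaluating each claim at the given values:
A. LHS = cos(2) ≈ -0.4161, RHS = 2·cos(1) ≈ 1.081 → fails here (LHS ≠ RHS)
B. LHS = 2, RHS = 2 → holds here (LHS = RHS)
C. LHS = 4, RHS = 4 → holds here (LHS = RHS)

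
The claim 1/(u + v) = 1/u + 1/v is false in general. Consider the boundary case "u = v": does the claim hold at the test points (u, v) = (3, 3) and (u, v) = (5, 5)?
At (3, 3): LHS = 1/6 ≠ RHS = 2/3
At (5, 5): LHS = 1/10 ≠ RHS = 2/5

Answer: No, fails at both test points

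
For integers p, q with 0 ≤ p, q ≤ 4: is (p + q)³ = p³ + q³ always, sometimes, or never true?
Sometimes true

It holds at (p, q) = (0, 4) (both sides equal 64), but fails at (p, q) = (4, 3) (LHS = 343, RHS = 91).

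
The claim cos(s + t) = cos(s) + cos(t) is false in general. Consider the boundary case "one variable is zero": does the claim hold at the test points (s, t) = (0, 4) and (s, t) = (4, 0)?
No, fails at both test points

At (0, 4): LHS = cos(4) ≈ -0.6536 ≠ RHS = cos(4) + 1 ≈ 0.3464
At (4, 0): LHS = cos(4) ≈ -0.6536 ≠ RHS = cos(4) + 1 ≈ 0.3464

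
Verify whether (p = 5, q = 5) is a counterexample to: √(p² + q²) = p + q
Yes

Substituting p = 5, q = 5:
LHS = √(5² + 5²) = 5·√(2) ≈ 7.071
RHS = 5 + 5 = 10

Since LHS ≠ RHS, this pair disproves the claim.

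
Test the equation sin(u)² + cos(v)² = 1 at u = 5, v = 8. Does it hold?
Substituting u = 5, v = 8:

LHS = sin(5)² + cos(8)² ≈ 0.9407
RHS = 1

LHS ≠ RHS, so the equation does not hold at this point.

Answer: Fails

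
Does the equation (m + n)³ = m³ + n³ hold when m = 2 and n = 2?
Fails

Substituting m = 2, n = 2:

LHS = (2 + 2)³ = 64
RHS = 2³ + 2³ = 16

LHS ≠ RHS, so the equation does not hold at this point.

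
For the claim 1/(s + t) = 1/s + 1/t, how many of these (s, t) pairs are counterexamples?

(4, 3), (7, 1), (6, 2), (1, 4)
Testing each pair:
(4, 3): LHS = 1/7, RHS = 7/12 → counterexample
(7, 1): LHS = 1/8, RHS = 8/7 → counterexample
(6, 2): LHS = 1/8, RHS = 2/3 → counterexample
(1, 4): LHS = 1/5, RHS = 5/4 → counterexample

That makes 4 counterexamples.

Answer: 4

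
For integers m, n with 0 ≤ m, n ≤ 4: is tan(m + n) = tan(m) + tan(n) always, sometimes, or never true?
It holds at (m, n) = (3, 0) (both sides equal tan(3) ≈ -0.1425), but fails at (m, n) = (1, 1) (LHS = tan(2) ≈ -2.185, RHS = 2·tan(1) ≈ 3.115).

Answer: Sometimes true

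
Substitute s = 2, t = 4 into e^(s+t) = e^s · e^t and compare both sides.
LHS = e^(2+4) = e^6 ≈ 403.4
RHS = e^2 · e^4 = e^6 ≈ 403.4

LHS = RHS: the two sides agree.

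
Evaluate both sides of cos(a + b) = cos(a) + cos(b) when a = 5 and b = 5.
LHS = cos(5 + 5) = cos(10) ≈ -0.8391
RHS = cos(5) + cos(5) = 2·cos(5) ≈ 0.5673

LHS ≠ RHS (they differ by about 1.406), so the equation does not hold here.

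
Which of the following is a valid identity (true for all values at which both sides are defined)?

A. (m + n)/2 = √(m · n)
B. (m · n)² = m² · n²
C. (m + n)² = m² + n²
A: fails at (3, 7) — LHS = 5, RHS = √(21) ≈ 4.583.
B: holds — e.g. at (1, 1), both sides equal 1.
C: fails at (2, 3) — LHS = 25, RHS = 13.

Answer: B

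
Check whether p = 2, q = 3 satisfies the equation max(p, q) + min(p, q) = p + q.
Substituting p = 2, q = 3:

LHS = max(2, 3) + min(2, 3) = 5
RHS = 2 + 3 = 5

LHS = RHS, so the equation holds at this point.

Answer: Holds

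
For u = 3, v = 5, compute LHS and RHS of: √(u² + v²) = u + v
LHS = √(3² + 5²) = √(34) ≈ 5.831
RHS = 3 + 5 = 8

LHS ≠ RHS (they differ by about 2.169), so the equation does not hold here.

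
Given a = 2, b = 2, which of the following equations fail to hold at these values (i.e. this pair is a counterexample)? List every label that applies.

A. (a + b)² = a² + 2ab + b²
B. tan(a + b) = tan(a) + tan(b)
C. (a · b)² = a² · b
B, C

Evaluating each claim at the given values:
A. LHS = 16, RHS = 16 → holds here (LHS = RHS)
B. LHS = tan(4) ≈ 1.158, RHS = 2·tan(2) ≈ -4.37 → fails here (LHS ≠ RHS)
C. LHS = 16, RHS = 8 → fails here (LHS ≠ RHS)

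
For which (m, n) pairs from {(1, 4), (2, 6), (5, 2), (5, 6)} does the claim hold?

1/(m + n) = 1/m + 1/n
None

Testing each pair:
(1, 4): LHS = 1/5, RHS = 5/4 → fails
(2, 6): LHS = 1/8, RHS = 2/3 → fails
(5, 2): LHS = 1/7, RHS = 7/10 → fails
(5, 6): LHS = 1/11, RHS = 11/30 → fails

No pair satisfies the claim.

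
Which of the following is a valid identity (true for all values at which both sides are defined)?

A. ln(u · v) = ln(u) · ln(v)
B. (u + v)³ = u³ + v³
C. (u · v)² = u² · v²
C

A: fails at (5, 5) — LHS = ln(25) ≈ 3.219, RHS = ln(5)² ≈ 2.59.
B: fails at (3, 7) — LHS = 1000, RHS = 370.
C: holds — e.g. at (2, 3), both sides equal 36.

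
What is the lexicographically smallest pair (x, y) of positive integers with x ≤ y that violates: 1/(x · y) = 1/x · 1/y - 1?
Substituting (1, 1) into the claim:
LHS = 1/(1 · 1) = 1
RHS = 1/1 · 1/1 - 1 = 0

Since LHS ≠ RHS, this pair disproves the claim, and no lexicographically smaller pair (x ≤ y, positive integers) does.

For instance (1, 3) is also a counterexample (LHS = 1/3, RHS = -2/3), but it's lexicographically larger.

Answer: (x, y) = (1, 1)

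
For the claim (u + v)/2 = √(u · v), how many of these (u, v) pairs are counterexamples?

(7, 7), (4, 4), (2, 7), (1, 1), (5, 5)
Testing each pair:
(7, 7): LHS = 7, RHS = 7 → satisfies claim
(4, 4): LHS = 4, RHS = 4 → satisfies claim
(2, 7): LHS = 9/2, RHS = √(14) ≈ 3.742 → counterexample
(1, 1): LHS = 1, RHS = 1 → satisfies claim
(5, 5): LHS = 5, RHS = 5 → satisfies claim

That makes 1 counterexample.

Answer: 1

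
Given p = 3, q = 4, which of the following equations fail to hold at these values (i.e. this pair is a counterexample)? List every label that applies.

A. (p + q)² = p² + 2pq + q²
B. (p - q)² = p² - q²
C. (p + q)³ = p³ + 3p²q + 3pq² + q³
Evaluating each claim at the given values:
A. LHS = 49, RHS = 49 → holds here (LHS = RHS)
B. LHS = 1, RHS = -7 → fails here (LHS ≠ RHS)
C. LHS = 343, RHS = 343 → holds here (LHS = RHS)

Answer: B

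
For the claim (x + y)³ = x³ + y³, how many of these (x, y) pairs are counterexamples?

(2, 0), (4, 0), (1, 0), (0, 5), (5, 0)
0

Testing each pair:
(2, 0): LHS = 8, RHS = 8 → satisfies claim
(4, 0): LHS = 64, RHS = 64 → satisfies claim
(1, 0): LHS = 1, RHS = 1 → satisfies claim
(0, 5): LHS = 125, RHS = 125 → satisfies claim
(5, 0): LHS = 125, RHS = 125 → satisfies claim

That makes 0 counterexamples.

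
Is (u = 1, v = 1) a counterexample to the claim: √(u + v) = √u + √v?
Substituting u = 1, v = 1:
LHS = √(1 + 1) = √(2) ≈ 1.414
RHS = √1 + √1 = 2

Since LHS ≠ RHS, this pair disproves the claim.

Answer: Yes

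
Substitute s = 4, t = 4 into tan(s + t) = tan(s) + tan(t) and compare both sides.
LHS = tan(4 + 4) = tan(8) ≈ -6.8
RHS = tan(4) + tan(4) = 2·tan(4) ≈ 2.316

LHS ≠ RHS (they differ by about 9.115), so the equation does not hold here.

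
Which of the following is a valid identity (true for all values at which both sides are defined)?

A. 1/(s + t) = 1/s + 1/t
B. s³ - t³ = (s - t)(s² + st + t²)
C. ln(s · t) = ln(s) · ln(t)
A: fails at (5, 5) — LHS = 1/10, RHS = 2/5.
B: holds — e.g. at (0, 1), both sides equal -1.
C: fails at (4, 4) — LHS = ln(16) ≈ 2.773, RHS = ln(4)² ≈ 1.922.

Answer: B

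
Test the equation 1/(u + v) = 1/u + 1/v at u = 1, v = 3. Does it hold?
Substituting u = 1, v = 3:

LHS = 1/(1 + 3) = 1/4
RHS = 1/1 + 1/3 = 4/3

LHS ≠ RHS, so the equation does not hold at this point.

Answer: Fails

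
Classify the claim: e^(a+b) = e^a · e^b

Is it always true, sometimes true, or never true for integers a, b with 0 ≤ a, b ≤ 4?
The identity holds for every pair in the range. For instance at (a, b) = (0, 1): both sides equal e ≈ 2.718.

Answer: Always true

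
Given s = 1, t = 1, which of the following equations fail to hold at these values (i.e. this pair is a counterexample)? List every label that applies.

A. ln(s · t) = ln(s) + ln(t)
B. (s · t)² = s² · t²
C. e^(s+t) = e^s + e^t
Evaluating each claim at the given values:
A. LHS = 0, RHS = 0 → holds here (LHS = RHS)
B. LHS = 1, RHS = 1 → holds here (LHS = RHS)
C. LHS = e^2 ≈ 7.389, RHS = 2·e ≈ 5.437 → fails here (LHS ≠ RHS)

Answer: C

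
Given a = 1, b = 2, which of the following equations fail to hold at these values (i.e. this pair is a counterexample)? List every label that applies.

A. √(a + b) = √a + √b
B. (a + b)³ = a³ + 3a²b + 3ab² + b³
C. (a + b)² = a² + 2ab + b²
Evaluating each claim at the given values:
A. LHS = √(3) ≈ 1.732, RHS = 1 + √(2) ≈ 2.414 → fails here (LHS ≠ RHS)
B. LHS = 27, RHS = 27 → holds here (LHS = RHS)
C. LHS = 9, RHS = 9 → holds here (LHS = RHS)

Answer: A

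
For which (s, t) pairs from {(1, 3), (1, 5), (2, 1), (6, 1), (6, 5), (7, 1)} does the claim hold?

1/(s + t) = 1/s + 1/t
None

Testing each pair:
(1, 3): LHS = 1/4, RHS = 4/3 → fails
(1, 5): LHS = 1/6, RHS = 6/5 → fails
(2, 1): LHS = 1/3, RHS = 3/2 → fails
(6, 1): LHS = 1/7, RHS = 7/6 → fails
(6, 5): LHS = 1/11, RHS = 11/30 → fails
(7, 1): LHS = 1/8, RHS = 8/7 → fails

No pair satisfies the claim.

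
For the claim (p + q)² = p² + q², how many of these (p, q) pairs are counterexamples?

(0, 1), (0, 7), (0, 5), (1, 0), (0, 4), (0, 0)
0

Testing each pair:
(0, 1): LHS = 1, RHS = 1 → satisfies claim
(0, 7): LHS = 49, RHS = 49 → satisfies claim
(0, 5): LHS = 25, RHS = 25 → satisfies claim
(1, 0): LHS = 1, RHS = 1 → satisfies claim
(0, 4): LHS = 16, RHS = 16 → satisfies claim
(0, 0): LHS = 0, RHS = 0 → satisfies claim

That makes 0 counterexamples.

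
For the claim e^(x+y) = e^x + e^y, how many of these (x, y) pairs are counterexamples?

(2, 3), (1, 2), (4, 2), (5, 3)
Testing each pair:
(2, 3): LHS = e^5 ≈ 148.4, RHS = e^2 + e^3 ≈ 27.47 → counterexample
(1, 2): LHS = e^3 ≈ 20.09, RHS = e + e^2 ≈ 10.11 → counterexample
(4, 2): LHS = e^6 ≈ 403.4, RHS = e^2 + e^4 ≈ 61.99 → counterexample
(5, 3): LHS = e^8 ≈ 2981, RHS = e^3 + e^5 ≈ 168.5 → counterexample

That makes 4 counterexamples.

Answer: 4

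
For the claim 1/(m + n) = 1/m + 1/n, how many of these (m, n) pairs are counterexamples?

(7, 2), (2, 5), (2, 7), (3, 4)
4

Testing each pair:
(7, 2): LHS = 1/9, RHS = 9/14 → counterexample
(2, 5): LHS = 1/7, RHS = 7/10 → counterexample
(2, 7): LHS = 1/9, RHS = 9/14 → counterexample
(3, 4): LHS = 1/7, RHS = 7/12 → counterexample

That makes 4 counterexamples.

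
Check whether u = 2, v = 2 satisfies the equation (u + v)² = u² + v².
Substituting u = 2, v = 2:

LHS = (2 + 2)² = 16
RHS = 2² + 2² = 8

LHS ≠ RHS, so the equation does not hold at this point.

Answer: Fails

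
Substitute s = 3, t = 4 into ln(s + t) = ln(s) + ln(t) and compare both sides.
LHS = ln(3 + 4) = ln(7) ≈ 1.946
RHS = ln(3) + ln(4) ≈ 2.485

LHS ≠ RHS (they differ by about 0.539), so the equation does not hold here.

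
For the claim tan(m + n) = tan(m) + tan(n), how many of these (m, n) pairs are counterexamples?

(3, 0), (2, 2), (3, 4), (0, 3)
2

Testing each pair:
(3, 0): LHS = tan(3) ≈ -0.1425, RHS = tan(3) ≈ -0.1425 → satisfies claim
(2, 2): LHS = tan(4) ≈ 1.158, RHS = 2·tan(2) ≈ -4.37 → counterexample
(3, 4): LHS = tan(7) ≈ 0.8714, RHS = tan(3) + tan(4) ≈ 1.015 → counterexample
(0, 3): LHS = tan(3) ≈ -0.1425, RHS = tan(3) ≈ -0.1425 → satisfies claim

That makes 2 counterexamples.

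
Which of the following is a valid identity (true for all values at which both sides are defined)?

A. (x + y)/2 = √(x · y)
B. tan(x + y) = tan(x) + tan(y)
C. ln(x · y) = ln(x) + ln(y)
A: fails at (3, 7) — LHS = 5, RHS = √(21) ≈ 4.583.
B: fails at (4, 4) — LHS = tan(8) ≈ -6.8, RHS = 2·tan(4) ≈ 2.316.
C: holds — e.g. at (2, 7), both sides equal ln(14) ≈ 2.639.

Answer: C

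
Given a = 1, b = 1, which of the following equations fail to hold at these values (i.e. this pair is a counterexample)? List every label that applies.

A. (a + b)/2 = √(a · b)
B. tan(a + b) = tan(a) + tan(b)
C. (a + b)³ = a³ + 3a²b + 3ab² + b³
B

Evaluating each claim at the given values:
A. LHS = 1, RHS = 1 → holds here (LHS = RHS)
B. LHS = tan(2) ≈ -2.185, RHS = 2·tan(1) ≈ 3.115 → fails here (LHS ≠ RHS)
C. LHS = 8, RHS = 8 → holds here (LHS = RHS)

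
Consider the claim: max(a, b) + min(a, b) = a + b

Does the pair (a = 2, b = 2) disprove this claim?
No

Substituting a = 2, b = 2:
LHS = max(2, 2) + min(2, 2) = 4
RHS = 2 + 2 = 4

The sides agree, so this pair does not disprove the claim.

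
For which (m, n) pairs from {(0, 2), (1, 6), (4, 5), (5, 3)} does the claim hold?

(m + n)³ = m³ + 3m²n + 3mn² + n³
All pairs

Testing each pair:
(0, 2): LHS = 8, RHS = 8 → holds
(1, 6): LHS = 343, RHS = 343 → holds
(4, 5): LHS = 729, RHS = 729 → holds
(5, 3): LHS = 512, RHS = 512 → holds

Every pair satisfies the claim.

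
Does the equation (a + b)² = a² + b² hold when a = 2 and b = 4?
Fails

Substituting a = 2, b = 4:

LHS = (2 + 4)² = 36
RHS = 2² + 4² = 20

LHS ≠ RHS, so the equation does not hold at this point.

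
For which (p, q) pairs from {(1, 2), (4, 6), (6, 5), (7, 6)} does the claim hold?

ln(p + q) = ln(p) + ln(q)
None

Testing each pair:
(1, 2): LHS = ln(3) ≈ 1.099, RHS = ln(2) ≈ 0.6931 → fails
(4, 6): LHS = ln(10) ≈ 2.303, RHS = ln(4) + ln(6) ≈ 3.178 → fails
(6, 5): LHS = ln(11) ≈ 2.398, RHS = ln(5) + ln(6) ≈ 3.401 → fails
(7, 6): LHS = ln(13) ≈ 2.565, RHS = ln(6) + ln(7) ≈ 3.738 → fails

No pair satisfies the claim.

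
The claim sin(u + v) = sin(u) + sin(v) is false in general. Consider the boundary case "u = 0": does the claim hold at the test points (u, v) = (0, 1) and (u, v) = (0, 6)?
At (0, 1): LHS = sin(1) ≈ 0.8415, RHS = sin(1) ≈ 0.8415 → equal
At (0, 6): LHS = sin(6) ≈ -0.2794, RHS = sin(6) ≈ -0.2794 → equal

So the claim does hold at both of these boundary points, even though it is not an identity.

Answer: Yes, holds at both test points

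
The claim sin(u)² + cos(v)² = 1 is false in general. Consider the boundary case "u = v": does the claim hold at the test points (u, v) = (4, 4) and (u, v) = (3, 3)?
Yes, holds at both test points

At (4, 4): LHS = cos(4)² + sin(4)² = 1, RHS = 1 → equal
At (3, 3): LHS = sin(3)² + cos(3)² = 1, RHS = 1 → equal

So the claim does hold at both of these boundary points, even though it is not an identity.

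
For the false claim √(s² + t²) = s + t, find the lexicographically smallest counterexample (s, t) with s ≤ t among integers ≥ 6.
Substituting (6, 6) into the claim:
LHS = √(6² + 6²) = 6·√(2) ≈ 8.485
RHS = 6 + 6 = 12

Since LHS ≠ RHS, this pair disproves the claim, and no lexicographically smaller pair (s ≤ t, integers ≥ 6) does.

For instance (7, 10) is also a counterexample (LHS = √(149) ≈ 12.21, RHS = 17), but it's lexicographically larger.

Answer: (s, t) = (6, 6)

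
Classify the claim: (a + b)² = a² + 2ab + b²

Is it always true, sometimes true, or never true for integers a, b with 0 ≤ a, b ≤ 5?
The identity holds for every pair in the range. For instance at (a, b) = (5, 2): both sides equal 49.

Answer: Always true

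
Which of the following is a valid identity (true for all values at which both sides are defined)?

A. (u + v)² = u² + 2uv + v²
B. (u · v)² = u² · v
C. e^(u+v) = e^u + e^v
A

A: holds — e.g. at (3, 3), both sides equal 36.
B: fails at (4, 6) — LHS = 576, RHS = 96.
C: fails at (1, 2) — LHS = e^3 ≈ 20.09, RHS = e + e^2 ≈ 10.11.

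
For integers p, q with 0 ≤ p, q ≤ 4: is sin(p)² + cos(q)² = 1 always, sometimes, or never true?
It holds at (p, q) = (2, 2) (both sides equal 1), but fails at (p, q) = (4, 0) (LHS = sin(4)² + 1 ≈ 1.573, RHS = 1).

Answer: Sometimes true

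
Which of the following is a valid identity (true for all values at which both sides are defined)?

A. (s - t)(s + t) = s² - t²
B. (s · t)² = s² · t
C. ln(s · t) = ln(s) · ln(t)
A

A: holds — e.g. at (6, 7), both sides equal -13.
B: fails at (5, 8) — LHS = 1600, RHS = 200.
C: fails at (5, 8) — LHS = ln(40) ≈ 3.689, RHS = ln(5)·ln(8) ≈ 3.347.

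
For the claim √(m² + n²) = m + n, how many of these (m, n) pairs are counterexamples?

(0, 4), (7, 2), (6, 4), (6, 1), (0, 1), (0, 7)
Testing each pair:
(0, 4): LHS = 4, RHS = 4 → satisfies claim
(7, 2): LHS = √(53) ≈ 7.28, RHS = 9 → counterexample
(6, 4): LHS = 2·√(13) ≈ 7.211, RHS = 10 → counterexample
(6, 1): LHS = √(37) ≈ 6.083, RHS = 7 → counterexample
(0, 1): LHS = 1, RHS = 1 → satisfies claim
(0, 7): LHS = 7, RHS = 7 → satisfies claim

That makes 3 counterexamples.

Answer: 3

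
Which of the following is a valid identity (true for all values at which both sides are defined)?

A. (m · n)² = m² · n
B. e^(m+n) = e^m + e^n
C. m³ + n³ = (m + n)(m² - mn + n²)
A: fails at (1, 3) — LHS = 9, RHS = 3.
B: fails at (4, 5) — LHS = e^9 ≈ 8103, RHS = e^4 + e^5 ≈ 203.
C: holds — e.g. at (6, 7), both sides equal 559.

Answer: C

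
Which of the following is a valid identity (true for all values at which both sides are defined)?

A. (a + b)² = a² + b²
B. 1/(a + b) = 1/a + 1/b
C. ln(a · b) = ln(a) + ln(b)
A: fails at (4, 6) — LHS = 100, RHS = 52.
B: fails at (1, 4) — LHS = 1/5, RHS = 5/4.
C: holds — e.g. at (2, 5), both sides equal ln(10) ≈ 2.303.

Answer: C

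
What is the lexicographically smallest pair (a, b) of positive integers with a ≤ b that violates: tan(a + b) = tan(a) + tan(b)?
Substituting (1, 1) into the claim:
LHS = tan(1 + 1) = tan(2) ≈ -2.185
RHS = tan(1) + tan(1) = 2·tan(1) ≈ 3.115

Since LHS ≠ RHS, this pair disproves the claim, and no lexicographically smaller pair (a ≤ b, positive integers) does.

For instance (3, 4) is also a counterexample (LHS = tan(7) ≈ 0.8714, RHS = tan(3) + tan(4) ≈ 1.015), but it's lexicographically larger.

Answer: (a, b) = (1, 1)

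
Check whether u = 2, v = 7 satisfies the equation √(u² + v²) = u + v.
Substituting u = 2, v = 7:

LHS = √(2² + 7²) = √(53) ≈ 7.28
RHS = 2 + 7 = 9

LHS ≠ RHS, so the equation does not hold at this point.

Answer: Fails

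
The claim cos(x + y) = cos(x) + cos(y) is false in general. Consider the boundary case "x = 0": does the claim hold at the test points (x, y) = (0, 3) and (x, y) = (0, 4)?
No, fails at both test points

At (0, 3): LHS = cos(3) ≈ -0.99 ≠ RHS = cos(3) + 1 ≈ 0.01001
At (0, 4): LHS = cos(4) ≈ -0.6536 ≠ RHS = cos(4) + 1 ≈ 0.3464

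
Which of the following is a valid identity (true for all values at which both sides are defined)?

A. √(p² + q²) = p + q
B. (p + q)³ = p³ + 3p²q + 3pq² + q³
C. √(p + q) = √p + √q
B

A: fails at (2, 2) — LHS = 2·√(2) ≈ 2.828, RHS = 4.
B: holds — e.g. at (2, 7), both sides equal 729.
C: fails at (2, 4) — LHS = √(6) ≈ 2.449, RHS = √(2) + 2 ≈ 3.414.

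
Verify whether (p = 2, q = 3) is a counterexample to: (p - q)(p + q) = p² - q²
No

Substituting p = 2, q = 3:
LHS = (2 - 3)(2 + 3) = -5
RHS = 2² - 3² = -5

The sides agree, so this pair does not disprove the claim.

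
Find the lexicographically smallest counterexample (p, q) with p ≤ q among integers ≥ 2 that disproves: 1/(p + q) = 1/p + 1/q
(p, q) = (2, 2)

Substituting (2, 2) into the claim:
LHS = 1/(2 + 2) = 1/4
RHS = 1/2 + 1/2 = 1

Since LHS ≠ RHS, this pair disproves the claim, and no lexicographically smaller pair (p ≤ q, integers ≥ 2) does.

For instance (5, 5) is also a counterexample (LHS = 1/10, RHS = 2/5), but it's lexicographically larger.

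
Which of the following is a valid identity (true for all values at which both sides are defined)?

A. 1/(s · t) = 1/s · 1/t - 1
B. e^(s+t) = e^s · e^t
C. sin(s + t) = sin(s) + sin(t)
A: fails at (2, 7) — LHS = 1/14, RHS = -13/14.
B: holds — e.g. at (3, 4), both sides equal e^7 ≈ 1097.
C: fails at (5, 5) — LHS = sin(10) ≈ -0.544, RHS = 2·sin(5) ≈ -1.918.

Answer: B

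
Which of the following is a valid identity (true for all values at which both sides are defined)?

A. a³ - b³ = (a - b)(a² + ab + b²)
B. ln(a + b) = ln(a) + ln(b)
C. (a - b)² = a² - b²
A: holds — e.g. at (4, 5), both sides equal -61.
B: fails at (4, 4) — LHS = ln(8) ≈ 2.079, RHS = 2·ln(4) ≈ 2.773.
C: fails at (2, 3) — LHS = 1, RHS = -5.

Answer: A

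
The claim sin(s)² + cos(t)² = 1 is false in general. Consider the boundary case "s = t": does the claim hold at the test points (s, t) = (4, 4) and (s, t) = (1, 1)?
Yes, holds at both test points

At (4, 4): LHS = cos(4)² + sin(4)² = 1, RHS = 1 → equal
At (1, 1): LHS = cos(1)² + sin(1)² = 1, RHS = 1 → equal

So the claim does hold at both of these boundary points, even though it is not an identity.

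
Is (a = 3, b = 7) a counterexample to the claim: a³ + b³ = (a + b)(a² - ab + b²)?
No

Substituting a = 3, b = 7:
LHS = 3³ + 7³ = 370
RHS = (3 + 7)(3² - 3·7 + 7²) = 370

The sides agree, so this pair does not disprove the claim.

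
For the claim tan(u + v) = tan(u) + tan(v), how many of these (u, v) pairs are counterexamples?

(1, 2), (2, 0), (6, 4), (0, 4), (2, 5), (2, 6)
4

Testing each pair:
(1, 2): LHS = tan(3) ≈ -0.1425, RHS = tan(2) + tan(1) ≈ -0.6276 → counterexample
(2, 0): LHS = tan(2) ≈ -2.185, RHS = tan(2) ≈ -2.185 → satisfies claim
(6, 4): LHS = tan(10) ≈ 0.6484, RHS = tan(6) + tan(4) ≈ 0.8668 → counterexample
(0, 4): LHS = tan(4) ≈ 1.158, RHS = tan(4) ≈ 1.158 → satisfies claim
(2, 5): LHS = tan(7) ≈ 0.8714, RHS = tan(5) + tan(2) ≈ -5.566 → counterexample
(2, 6): LHS = tan(8) ≈ -6.8, RHS = tan(2) + tan(6) ≈ -2.476 → counterexample

That makes 4 counterexamples.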